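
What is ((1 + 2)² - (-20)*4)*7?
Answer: 623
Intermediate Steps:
((1 + 2)² - (-20)*4)*7 = (3² - 5*(-16))*7 = (9 + 80)*7 = 89*7 = 623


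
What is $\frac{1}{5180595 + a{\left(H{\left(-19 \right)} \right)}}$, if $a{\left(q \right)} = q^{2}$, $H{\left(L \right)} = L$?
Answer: $\frac{1}{5180956} \approx 1.9301 \cdot 10^{-7}$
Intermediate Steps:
$\frac{1}{5180595 + a{\left(H{\left(-19 \right)} \right)}} = \frac{1}{5180595 + \left(-19\right)^{2}} = \frac{1}{5180595 + 361} = \frac{1}{5180956}$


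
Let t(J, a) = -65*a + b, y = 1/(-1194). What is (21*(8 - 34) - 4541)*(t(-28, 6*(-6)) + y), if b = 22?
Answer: -14346494749/1194 ≈ -1.2015e+7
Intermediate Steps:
y = -1/1194 ≈ -0.00083752
t(J, a) = 22 - 65*a (t(J, a) = -65*a + 22 = 22 - 65*a)
(21*(8 - 34) - 4541)*(t(-28, 6*(-6)) + y) = (21*(8 - 34) - 4541)*((22 - 390*(-6)) - 1/1194) = (21*(-26) - 4541)*((22 - 65*(-36)) - 1/1194) = (-546 - 4541)*((22 + 2340) - 1/1194) = -5087*(2362 - 1/1194) = -5087*2820227/1194 = -14346494749/1194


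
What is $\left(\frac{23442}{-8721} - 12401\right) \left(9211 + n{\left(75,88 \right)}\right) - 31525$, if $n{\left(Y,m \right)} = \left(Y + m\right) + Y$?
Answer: $- \frac{340799159104}{2907} \approx -1.1723 \cdot 10^{8}$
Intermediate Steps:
$n{\left(Y,m \right)} = m + 2 Y$
$\left(\frac{23442}{-8721} - 12401\right) \left(9211 + n{\left(75,88 \right)}\right) - 31525 = \left(\frac{23442}{-8721} - 12401\right) \left(9211 + \left(88 + 2 \cdot 75\right)\right) - 31525 = \left(23442 \left(- \frac{1}{8721}\right) - 12401\right) \left(9211 + \left(88 + 150\right)\right) - 31525 = \left(- \frac{7814}{2907} - 12401\right) \left(9211 + 238\right) - 31525 = \left(- \frac{36057521}{2907}\right) 9449 - 31525 = - \frac{340707515929}{2907} - 31525 = - \frac{340799159104}{2907}$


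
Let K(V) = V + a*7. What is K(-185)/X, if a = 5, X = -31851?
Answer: 50/10617 ≈ 0.0047094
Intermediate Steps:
K(V) = 35 + V (K(V) = V + 5*7 = V + 35 = 35 + V)
K(-185)/X = (35 - 185)/(-31851) = -150*(-1/31851) = 50/10617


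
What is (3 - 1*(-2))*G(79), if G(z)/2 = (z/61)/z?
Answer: 10/61 ≈ 0.16393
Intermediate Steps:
G(z) = 2/61 (G(z) = 2*((z/61)/z) = 2*(1/61) = 2/61)
(3 - 1*(-2))*G(79) = (3 - 1*(-2))*(2/61) = (3 + 2)*(2/61) = 5*(2/61) = 10/61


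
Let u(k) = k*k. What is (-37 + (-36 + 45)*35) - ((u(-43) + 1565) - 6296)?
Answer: 3160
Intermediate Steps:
u(k) = k²
(-37 + (-36 + 45)*35) - ((u(-43) + 1565) - 6296) = (-37 + (-36 + 45)*35) - (((-43)² + 1565) - 6296) = (-37 + 9*35) - ((1849 + 1565) - 6296) = (-37 + 315) - (3414 - 6296) = 278 - 1*(-2882) = 278 + 2882 = 3160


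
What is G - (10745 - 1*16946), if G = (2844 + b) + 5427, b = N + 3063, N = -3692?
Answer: 13843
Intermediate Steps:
b = -629 (b = -3692 + 3063 = -629)
G = 7642 (G = (2844 - 629) + 5427 = 2215 + 5427 = 7642)
G - (10745 - 1*16946) = 7642 - (10745 - 1*16946) = 7642 - (10745 - 16946) = 7642 - 1*(-6201) = 7642 + 6201 = 13843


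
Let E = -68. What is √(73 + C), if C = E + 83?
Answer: 2*√22 ≈ 9.3808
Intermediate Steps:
C = 15 (C = -68 + 83 = 15)
√(73 + C) = √(73 + 15) = √88 = 2*√22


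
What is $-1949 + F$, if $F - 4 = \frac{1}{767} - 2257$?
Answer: $- \frac{3222933}{767} \approx -4202.0$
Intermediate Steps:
$F = - \frac{1728050}{767}$ ($F = 4 + \left(\frac{1}{767} - 2257\right) = 4 - \frac{1731118}{767} = - \frac{1728050}{767} \approx -2253.0$)
$-1949 + F = -1949 - \frac{1728050}{767} = - \frac{3222933}{767}$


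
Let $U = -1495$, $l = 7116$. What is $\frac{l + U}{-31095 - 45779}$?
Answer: $- \frac{803}{10982} \approx -0.07312$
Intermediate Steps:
$\frac{l + U}{-31095 - 45779} = \frac{7116 - 1495}{-31095 - 45779} = \frac{5621}{-76874} = 5621 \left(- \frac{1}{76874}\right) = - \frac{803}{10982}$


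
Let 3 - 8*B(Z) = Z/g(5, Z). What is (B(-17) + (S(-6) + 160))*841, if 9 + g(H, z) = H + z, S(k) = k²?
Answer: 13865567/84 ≈ 1.6507e+5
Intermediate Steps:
g(H, z) = -9 + H + z (g(H, z) = -9 + (H + z) = -9 + H + z)
B(Z) = 3/8 - Z/(8*(-4 + Z)) (B(Z) = 3/8 - Z/(8*(-9 + 5 + Z)) = 3/8 - Z/(8*(-4 + Z)))
(B(-17) + (S(-6) + 160))*841 = ((-6 - 17)/(4*(-4 - 17)) + ((-6)² + 160))*841 = ((¼)*(-23)/(-21) + (36 + 160))*841 = ((¼)*(-1/21)*(-23) + 196)*841 = (23/84 + 196)*841 = (16487/84)*841 = 13865567/84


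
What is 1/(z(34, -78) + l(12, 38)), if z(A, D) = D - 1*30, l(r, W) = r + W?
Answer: -1/58 ≈ -0.017241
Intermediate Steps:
l(r, W) = W + r
z(A, D) = -30 + D (z(A, D) = D - 30 = -30 + D)
1/(z(34, -78) + l(12, 38)) = 1/((-30 - 78) + (38 + 12)) = 1/(-108 + 50) = 1/(-58) = -1/58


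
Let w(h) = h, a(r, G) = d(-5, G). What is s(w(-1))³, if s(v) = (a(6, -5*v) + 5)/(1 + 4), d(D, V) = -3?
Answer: 8/125 ≈ 0.064000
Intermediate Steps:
a(r, G) = -3
s(v) = ⅖ (s(v) = (-3 + 5)/(1 + 4) = 2/5 = 2*(⅕) = ⅖)
s(w(-1))³ = (⅖)³ = 8/125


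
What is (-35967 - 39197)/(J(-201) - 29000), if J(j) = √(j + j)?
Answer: 1089878000/420500201 + 37582*I*√402/420500201 ≈ 2.5919 + 0.001792*I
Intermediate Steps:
J(j) = √2*√j (J(j) = √(2*j) = √2*√j)
(-35967 - 39197)/(J(-201) - 29000) = (-35967 - 39197)/(√2*√(-201) - 29000) = -75164/(√2*(I*√201) - 29000) = -75164/(I*√402 - 29000) = -75164/(-29000 + I*√402)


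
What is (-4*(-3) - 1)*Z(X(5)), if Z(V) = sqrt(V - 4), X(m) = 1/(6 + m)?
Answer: I*sqrt(473) ≈ 21.749*I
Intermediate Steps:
Z(V) = sqrt(-4 + V)
(-4*(-3) - 1)*Z(X(5)) = (-4*(-3) - 1)*sqrt(-4 + 1/(6 + 5)) = (12 - 1)*sqrt(-4 + 1/11) = 11*sqrt(-4 + 1/11) = 11*sqrt(-43/11) = 11*(I*sqrt(473)/11) = I*sqrt(473)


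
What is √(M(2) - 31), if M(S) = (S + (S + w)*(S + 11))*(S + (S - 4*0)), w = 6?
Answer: √393 ≈ 19.824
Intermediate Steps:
M(S) = 2*S*(S + (6 + S)*(11 + S)) (M(S) = (S + (S + 6)*(S + 11))*(S + (S - 4*0)) = (S + (6 + S)*(11 + S))*(S + (S + 0)) = (S + (6 + S)*(11 + S))*(S + S) = (S + (6 + S)*(11 + S))*(2*S) = 2*S*(S + (6 + S)*(11 + S)))
√(M(2) - 31) = √(2*2*(66 + 2² + 18*2) - 31) = √(2*2*(66 + 4 + 36) - 31) = √(2*2*106 - 31) = √(424 - 31) = √393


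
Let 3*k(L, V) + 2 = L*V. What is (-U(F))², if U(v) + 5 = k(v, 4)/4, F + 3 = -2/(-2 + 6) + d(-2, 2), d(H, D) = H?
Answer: 49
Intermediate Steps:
k(L, V) = -⅔ + L*V/3 (k(L, V) = -⅔ + (L*V)/3 = -⅔ + L*V/3)
F = -11/2 (F = -3 + (-2/(-2 + 6) - 2) = -3 + (-2/4 - 2) = -3 + ((¼)*(-2) - 2) = -3 + (-½ - 2) = -3 - 5/2 = -11/2 ≈ -5.5000)
U(v) = -31/6 + v/3 (U(v) = -5 + (-⅔ + (⅓)*v*4)/4 = -5 + (-⅔ + 4*v/3)*(¼) = -5 + (-⅙ + v/3) = -31/6 + v/3)
(-U(F))² = (-(-31/6 + (⅓)*(-11/2)))² = (-(-31/6 - 11/6))² = (-(-7))² = (-1*(-7))² = 7² = 49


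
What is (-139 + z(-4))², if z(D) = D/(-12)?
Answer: 173056/9 ≈ 19228.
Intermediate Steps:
z(D) = -D/12 (z(D) = D*(-1/12) = -D/12)
(-139 + z(-4))² = (-139 - 1/12*(-4))² = (-139 + ⅓)² = (-416/3)² = 173056/9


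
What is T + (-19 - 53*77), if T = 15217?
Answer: 11117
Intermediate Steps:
T + (-19 - 53*77) = 15217 + (-19 - 53*77) = 15217 + (-19 - 4081) = 15217 - 4100 = 11117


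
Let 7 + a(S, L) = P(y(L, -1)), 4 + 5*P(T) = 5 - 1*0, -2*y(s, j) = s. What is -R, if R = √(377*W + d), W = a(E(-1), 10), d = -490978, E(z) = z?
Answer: -82*I*√1835/5 ≈ -702.53*I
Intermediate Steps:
y(s, j) = -s/2
P(T) = ⅕ (P(T) = -⅘ + (5 - 1*0)/5 = -⅘ + (5 + 0)/5 = -⅘ + (⅕)*5 = -⅘ + 1 = ⅕)
a(S, L) = -34/5 (a(S, L) = -7 + ⅕ = -34/5)
W = -34/5 ≈ -6.8000
R = 82*I*√1835/5 (R = √(377*(-34/5) - 490978) = √(-12818/5 - 490978) = √(-2467708/5) = 82*I*√1835/5 ≈ 702.53*I)
-R = -82*I*√1835/5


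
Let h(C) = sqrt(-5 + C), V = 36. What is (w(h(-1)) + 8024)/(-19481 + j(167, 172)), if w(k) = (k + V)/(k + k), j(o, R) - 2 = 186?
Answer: -16049/38586 + I*sqrt(6)/6431 ≈ -0.41593 + 0.00038089*I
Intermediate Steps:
j(o, R) = 188 (j(o, R) = 2 + 186 = 188)
w(k) = (36 + k)/(2*k) (w(k) = (k + 36)/(k + k) = (36 + k)/((2*k)) = (36 + k)*(1/(2*k)) = (36 + k)/(2*k))
(w(h(-1)) + 8024)/(-19481 + j(167, 172)) = ((36 + sqrt(-5 - 1))/(2*(sqrt(-5 - 1))) + 8024)/(-19481 + 188) = ((36 + sqrt(-6))/(2*(sqrt(-6))) + 8024)/(-19293) = ((36 + I*sqrt(6))/(2*((I*sqrt(6)))) + 8024)*(-1/19293) = ((-I*sqrt(6)/6)*(36 + I*sqrt(6))/2 + 8024)*(-1/19293) = (-I*sqrt(6)*(36 + I*sqrt(6))/12 + 8024)*(-1/19293) = (8024 - I*sqrt(6)*(36 + I*sqrt(6))/12)*(-1/19293) = -136/327 + I*sqrt(6)*(36 + I*sqrt(6))/231516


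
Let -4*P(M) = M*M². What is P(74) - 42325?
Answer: -143631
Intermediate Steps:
P(M) = -M³/4 (P(M) = -M*M²/4 = -M³/4)
P(74) - 42325 = -¼*74³ - 42325 = -¼*405224 - 42325 = -101306 - 42325 = -143631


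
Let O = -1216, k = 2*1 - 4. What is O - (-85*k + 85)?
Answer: -1471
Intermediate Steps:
k = -2 (k = 2 - 4 = -2)
O - (-85*k + 85) = -1216 - (-85*(-2) + 85) = -1216 - (170 + 85) = -1216 - 1*255 = -1216 - 255 = -1471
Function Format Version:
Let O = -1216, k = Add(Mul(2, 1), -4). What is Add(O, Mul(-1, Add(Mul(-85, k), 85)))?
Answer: -1471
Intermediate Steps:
k = -2 (k = Add(2, -4) = -2)
Add(O, Mul(-1, Add(Mul(-85, k), 85))) = Add(-1216, Mul(-1, Add(Mul(-85, -2), 85))) = Add(-1216, Mul(-1, Add(170, 85))) = Add(-1216, Mul(-1, 255)) = Add(-1216, -255) = -1471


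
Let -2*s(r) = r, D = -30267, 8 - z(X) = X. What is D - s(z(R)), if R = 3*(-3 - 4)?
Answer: -60505/2 ≈ -30253.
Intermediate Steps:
R = -21 (R = 3*(-7) = -21)
z(X) = 8 - X
s(r) = -r/2
D - s(z(R)) = -30267 - (-1)*(8 - 1*(-21))/2 = -30267 - (-1)*(8 + 21)/2 = -30267 - (-1)*29/2 = -30267 - 1*(-29/2) = -30267 + 29/2 = -60505/2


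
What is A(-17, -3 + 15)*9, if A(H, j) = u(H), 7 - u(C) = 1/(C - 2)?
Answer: 1206/19 ≈ 63.474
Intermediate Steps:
u(C) = 7 - 1/(-2 + C) (u(C) = 7 - 1/(C - 2) = 7 - 1/(-2 + C))
A(H, j) = (-15 + 7*H)/(-2 + H)
A(-17, -3 + 15)*9 = ((-15 + 7*(-17))/(-2 - 17))*9 = ((-15 - 119)/(-19))*9 = -1/19*(-134)*9 = (134/19)*9 = 1206/19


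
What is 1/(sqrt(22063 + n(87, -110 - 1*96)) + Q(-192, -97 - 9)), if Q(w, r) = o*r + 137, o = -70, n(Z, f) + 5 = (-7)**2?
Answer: 2519/19028714 - sqrt(22107)/57086142 ≈ 0.00012977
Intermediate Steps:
n(Z, f) = 44 (n(Z, f) = -5 + (-7)**2 = -5 + 49 = 44)
Q(w, r) = 137 - 70*r (Q(w, r) = -70*r + 137 = 137 - 70*r)
1/(sqrt(22063 + n(87, -110 - 1*96)) + Q(-192, -97 - 9)) = 1/(sqrt(22063 + 44) + (137 - 70*(-97 - 9))) = 1/(sqrt(22107) + (137 - 70*(-106))) = 1/(sqrt(22107) + (137 + 7420)) = 1/(sqrt(22107) + 7557) = 1/(7557 + sqrt(22107))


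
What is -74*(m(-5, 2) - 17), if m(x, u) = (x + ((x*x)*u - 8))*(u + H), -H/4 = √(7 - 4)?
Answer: -4218 + 10952*√3 ≈ 14751.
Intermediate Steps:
H = -4*√3 (H = -4*√(7 - 4) = -4*√3 ≈ -6.9282)
m(x, u) = (u - 4*√3)*(-8 + x + u*x²) (m(x, u) = (x + ((x*x)*u - 8))*(u - 4*√3) = (x + (x²*u - 8))*(u - 4*√3) = (x + (u*x² - 8))*(u - 4*√3) = (x + (-8 + u*x²))*(u - 4*√3) = (-8 + x + u*x²)*(u - 4*√3) = (u - 4*√3)*(-8 + x + u*x²))
-74*(m(-5, 2) - 17) = -74*((-8*2 + 32*√3 + 2*(-5) + 2²*(-5)² - 4*(-5)*√3 - 4*2*√3*(-5)²) - 17) = -74*((-16 + 32*√3 - 10 + 4*25 + 20*√3 - 4*2*√3*25) - 17) = -74*((-16 + 32*√3 - 10 + 100 + 20*√3 - 200*√3) - 17) = -74*((74 - 148*√3) - 17) = -74*(57 - 148*√3) = -4218 + 10952*√3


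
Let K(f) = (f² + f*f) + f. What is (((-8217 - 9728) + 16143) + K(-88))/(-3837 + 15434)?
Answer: 13598/11597 ≈ 1.1725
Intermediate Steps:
K(f) = f + 2*f² (K(f) = (f² + f²) + f = 2*f² + f = f + 2*f²)
(((-8217 - 9728) + 16143) + K(-88))/(-3837 + 15434) = (((-8217 - 9728) + 16143) - 88*(1 + 2*(-88)))/(-3837 + 15434) = ((-17945 + 16143) - 88*(1 - 176))/11597 = (-1802 - 88*(-175))*(1/11597) = (-1802 + 15400)*(1/11597) = 13598*(1/11597) = 13598/11597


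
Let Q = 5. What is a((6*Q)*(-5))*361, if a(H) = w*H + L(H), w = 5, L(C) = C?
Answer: -324900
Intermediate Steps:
a(H) = 6*H (a(H) = 5*H + H = 6*H)
a((6*Q)*(-5))*361 = (6*((6*5)*(-5)))*361 = (6*(30*(-5)))*361 = (6*(-150))*361 = -900*361 = -324900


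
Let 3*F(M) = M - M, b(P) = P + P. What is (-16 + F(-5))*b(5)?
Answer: -160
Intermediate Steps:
b(P) = 2*P
F(M) = 0 (F(M) = (M - M)/3 = (⅓)*0 = 0)
(-16 + F(-5))*b(5) = (-16 + 0)*(2*5) = -16*10 = -160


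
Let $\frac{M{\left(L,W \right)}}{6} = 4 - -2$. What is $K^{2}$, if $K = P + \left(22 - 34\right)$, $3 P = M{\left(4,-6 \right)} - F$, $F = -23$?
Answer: $\frac{529}{9} \approx 58.778$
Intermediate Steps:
$M{\left(L,W \right)} = 36$ ($M{\left(L,W \right)} = 6 \left(4 - -2\right) = 6 \left(4 + 2\right) = 6 \cdot 6 = 36$)
$P = \frac{59}{3}$ ($P = \frac{36 - -23}{3} = \frac{36 + 23}{3} = \frac{1}{3} \cdot 59 = \frac{59}{3} \approx 19.667$)
$K = \frac{23}{3}$ ($K = \frac{59}{3} + \left(22 - 34\right) = \frac{59}{3} - 12 = \frac{23}{3} \approx 7.6667$)
$K^{2} = \left(\frac{23}{3}\right)^{2} = \frac{529}{9}$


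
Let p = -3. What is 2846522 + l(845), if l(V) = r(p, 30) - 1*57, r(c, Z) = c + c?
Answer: 2846459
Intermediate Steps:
r(c, Z) = 2*c
l(V) = -63 (l(V) = 2*(-3) - 1*57 = -6 - 57 = -63)
2846522 + l(845) = 2846522 - 63 = 2846459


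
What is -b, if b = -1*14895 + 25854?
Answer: -10959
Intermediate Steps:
b = 10959 (b = -14895 + 25854 = 10959)
-b = -1*10959 = -10959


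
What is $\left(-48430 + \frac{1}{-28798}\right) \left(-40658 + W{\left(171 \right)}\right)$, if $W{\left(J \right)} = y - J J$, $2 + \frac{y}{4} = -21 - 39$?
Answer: $\frac{1270559985451}{374} \approx 3.3972 \cdot 10^{9}$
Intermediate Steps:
$y = -248$ ($y = -8 + 4 \left(-21 - 39\right) = -8 + 4 \left(-60\right) = -8 - 240 = -248$)
$W{\left(J \right)} = -248 - J^{2}$ ($W{\left(J \right)} = -248 - J J = -248 - J^{2}$)
$\left(-48430 + \frac{1}{-28798}\right) \left(-40658 + W{\left(171 \right)}\right) = \left(-48430 + \frac{1}{-28798}\right) \left(-40658 - 29489\right) = \left(-48430 - \frac{1}{28798}\right) \left(-40658 - 29489\right) = - \frac{1394687141 \left(-40658 - 29489\right)}{28798} = \left(- \frac{1394687141}{28798}\right) \left(-70147\right) = \frac{1270559985451}{374}$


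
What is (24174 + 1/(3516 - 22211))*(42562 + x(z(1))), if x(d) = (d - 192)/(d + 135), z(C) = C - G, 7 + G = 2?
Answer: 904024938391008/878665 ≈ 1.0289e+9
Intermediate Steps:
G = -5 (G = -7 + 2 = -5)
z(C) = 5 + C (z(C) = C - 1*(-5) = C + 5 = 5 + C)
x(d) = (-192 + d)/(135 + d)
(24174 + 1/(3516 - 22211))*(42562 + x(z(1))) = (24174 + 1/(3516 - 22211))*(42562 + (-192 + (5 + 1))/(135 + (5 + 1))) = (24174 + 1/(-18695))*(42562 + (-192 + 6)/(135 + 6)) = (24174 - 1/18695)*(42562 - 186/141) = 451932929*(42562 + (1/141)*(-186))/18695 = 451932929*(42562 - 62/47)/18695 = (451932929/18695)*(2000352/47) = 904024938391008/878665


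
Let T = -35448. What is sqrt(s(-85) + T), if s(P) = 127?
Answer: 13*I*sqrt(209) ≈ 187.94*I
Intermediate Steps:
sqrt(s(-85) + T) = sqrt(127 - 35448) = sqrt(-35321) = 13*I*sqrt(209)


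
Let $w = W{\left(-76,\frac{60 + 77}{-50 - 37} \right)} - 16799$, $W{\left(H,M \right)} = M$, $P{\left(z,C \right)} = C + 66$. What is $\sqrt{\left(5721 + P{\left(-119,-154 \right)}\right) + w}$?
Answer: $\frac{i \sqrt{84527373}}{87} \approx 105.68 i$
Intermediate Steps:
$P{\left(z,C \right)} = 66 + C$
$w = - \frac{1461650}{87}$ ($w = \frac{60 + 77}{-50 - 37} - 16799 = \frac{137}{-87} - 16799 = 137 \left(- \frac{1}{87}\right) - 16799 = - \frac{137}{87} - 16799 = - \frac{1461650}{87} \approx -16801.0$)
$\sqrt{\left(5721 + P{\left(-119,-154 \right)}\right) + w} = \sqrt{\left(5721 + \left(66 - 154\right)\right) - \frac{1461650}{87}} = \sqrt{\left(5721 - 88\right) - \frac{1461650}{87}} = \sqrt{5633 - \frac{1461650}{87}} = \sqrt{- \frac{971579}{87}} = \frac{i \sqrt{84527373}}{87}$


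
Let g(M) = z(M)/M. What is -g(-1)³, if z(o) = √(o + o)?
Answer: -2*I*√2 ≈ -2.8284*I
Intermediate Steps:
z(o) = √2*√o (z(o) = √(2*o) = √2*√o)
g(M) = √2/√M (g(M) = (√2*√M)/M = √2/√M)
-g(-1)³ = -(√2/√(-1))³ = -(√2*(-I))³ = -(-I*√2)³ = -2*I*√2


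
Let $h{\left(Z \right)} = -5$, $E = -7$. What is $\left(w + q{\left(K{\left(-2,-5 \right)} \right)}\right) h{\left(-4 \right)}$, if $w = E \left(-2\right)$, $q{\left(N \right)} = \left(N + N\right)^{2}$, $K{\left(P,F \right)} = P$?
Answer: $-150$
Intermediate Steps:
$q{\left(N \right)} = 4 N^{2}$ ($q{\left(N \right)} = \left(2 N\right)^{2} = 4 N^{2}$)
$w = 14$ ($w = \left(-7\right) \left(-2\right) = 14$)
$\left(w + q{\left(K{\left(-2,-5 \right)} \right)}\right) h{\left(-4 \right)} = \left(14 + 4 \left(-2\right)^{2}\right) \left(-5\right) = \left(14 + 4 \cdot 4\right) \left(-5\right) = \left(14 + 16\right) \left(-5\right) = 30 \left(-5\right) = -150$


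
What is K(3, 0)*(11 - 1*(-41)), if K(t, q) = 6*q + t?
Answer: 156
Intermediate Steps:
K(t, q) = t + 6*q
K(3, 0)*(11 - 1*(-41)) = (3 + 6*0)*(11 - 1*(-41)) = (3 + 0)*(11 + 41) = 3*52 = 156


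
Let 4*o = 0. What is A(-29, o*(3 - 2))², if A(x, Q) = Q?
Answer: 0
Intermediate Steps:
o = 0 (o = (¼)*0 = 0)
A(-29, o*(3 - 2))² = (0*(3 - 2))² = (0*1)² = 0² = 0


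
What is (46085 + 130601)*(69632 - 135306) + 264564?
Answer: -11603411800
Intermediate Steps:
(46085 + 130601)*(69632 - 135306) + 264564 = 176686*(-65674) + 264564 = -11603676364 + 264564 = -11603411800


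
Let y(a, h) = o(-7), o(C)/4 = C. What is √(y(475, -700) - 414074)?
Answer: I*√414102 ≈ 643.51*I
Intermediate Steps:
o(C) = 4*C
y(a, h) = -28 (y(a, h) = 4*(-7) = -28)
√(y(475, -700) - 414074) = √(-28 - 414074) = √(-414102) = I*√414102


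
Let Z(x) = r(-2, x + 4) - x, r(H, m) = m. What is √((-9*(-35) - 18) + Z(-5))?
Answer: √301 ≈ 17.349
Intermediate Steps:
Z(x) = 4 (Z(x) = (x + 4) - x = (4 + x) - x = 4)
√((-9*(-35) - 18) + Z(-5)) = √((-9*(-35) - 18) + 4) = √((315 - 18) + 4) = √(297 + 4) = √301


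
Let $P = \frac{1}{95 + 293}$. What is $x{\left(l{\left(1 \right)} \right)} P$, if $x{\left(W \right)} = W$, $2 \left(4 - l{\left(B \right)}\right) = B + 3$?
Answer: $\frac{1}{194} \approx 0.0051546$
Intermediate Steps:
$l{\left(B \right)} = \frac{5}{2} - \frac{B}{2}$ ($l{\left(B \right)} = 4 - \frac{B + 3}{2} = 4 - \frac{3 + B}{2} = 4 - \left(\frac{3}{2} + \frac{B}{2}\right) = \frac{5}{2} - \frac{B}{2}$)
$P = \frac{1}{388} \approx 0.0025773$
$x{\left(l{\left(1 \right)} \right)} P = \left(\frac{5}{2} - \frac{1}{2}\right) \frac{1}{388} = 2 \cdot \frac{1}{388} = \frac{1}{194}$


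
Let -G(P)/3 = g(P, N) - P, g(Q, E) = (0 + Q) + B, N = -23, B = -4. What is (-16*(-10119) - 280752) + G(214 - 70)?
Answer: -118836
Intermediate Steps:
g(Q, E) = -4 + Q (g(Q, E) = (0 + Q) - 4 = Q - 4 = -4 + Q)
G(P) = 12 (G(P) = -3*((-4 + P) - P) = -3*(-4) = 12)
(-16*(-10119) - 280752) + G(214 - 70) = (-16*(-10119) - 280752) + 12 = (-1*(-161904) - 280752) + 12 = (161904 - 280752) + 12 = -118848 + 12 = -118836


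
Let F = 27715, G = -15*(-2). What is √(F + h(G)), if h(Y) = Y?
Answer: √27745 ≈ 166.57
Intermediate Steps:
G = 30
√(F + h(G)) = √(27715 + 30) = √27745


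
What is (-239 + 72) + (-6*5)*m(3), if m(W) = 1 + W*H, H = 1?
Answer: -287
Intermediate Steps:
m(W) = 1 + W (m(W) = 1 + W*1 = 1 + W)
(-239 + 72) + (-6*5)*m(3) = (-239 + 72) + (-6*5)*(1 + 3) = -167 - 30*4 = -167 - 120 = -287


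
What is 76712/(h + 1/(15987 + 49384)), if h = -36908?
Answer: -5014740152/2412712867 ≈ -2.0785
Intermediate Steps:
76712/(h + 1/(15987 + 49384)) = 76712/(-36908 + 1/(15987 + 49384)) = 76712/(-36908 + 1/65371) = 76712/(-2412712867/65371) = 76712*(-65371/2412712867) = -5014740152/2412712867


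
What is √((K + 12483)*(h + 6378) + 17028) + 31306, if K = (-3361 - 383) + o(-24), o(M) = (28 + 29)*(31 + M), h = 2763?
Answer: 31306 + 3*√9283054 ≈ 40446.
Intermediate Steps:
o(M) = 1767 + 57*M (o(M) = 57*(31 + M) = 1767 + 57*M)
K = -3345 (K = (-3361 - 383) + (1767 + 57*(-24)) = -3744 + (1767 - 1368) = -3744 + 399 = -3345)
√((K + 12483)*(h + 6378) + 17028) + 31306 = √((-3345 + 12483)*(2763 + 6378) + 17028) + 31306 = √(9138*9141 + 17028) + 31306 = √(83530458 + 17028) + 31306 = √83547486 + 31306 = 3*√9283054 + 31306 = 31306 + 3*√9283054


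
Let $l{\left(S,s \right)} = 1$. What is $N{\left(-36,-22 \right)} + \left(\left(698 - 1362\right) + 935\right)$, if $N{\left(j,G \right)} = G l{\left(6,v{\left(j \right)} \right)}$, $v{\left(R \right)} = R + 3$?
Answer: $249$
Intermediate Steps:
$v{\left(R \right)} = 3 + R$
$N{\left(j,G \right)} = G$ ($N{\left(j,G \right)} = G 1 = G$)
$N{\left(-36,-22 \right)} + \left(\left(698 - 1362\right) + 935\right) = -22 + \left(\left(698 - 1362\right) + 935\right) = -22 + \left(-664 + 935\right) = -22 + 271 = 249$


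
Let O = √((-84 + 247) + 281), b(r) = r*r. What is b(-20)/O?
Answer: 200*√111/111 ≈ 18.983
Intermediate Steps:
b(r) = r²
O = 2*√111 (O = √(163 + 281) = √444 = 2*√111 ≈ 21.071)
b(-20)/O = (-20)²/((2*√111)) = 400*(√111/222) = 200*√111/111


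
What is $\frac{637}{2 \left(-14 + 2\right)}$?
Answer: $- \frac{637}{24} \approx -26.542$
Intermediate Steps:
$\frac{637}{2 \left(-14 + 2\right)} = \frac{637}{2 \left(-12\right)} = \frac{637}{-24} = 637 \left(- \frac{1}{24}\right) = - \frac{637}{24}$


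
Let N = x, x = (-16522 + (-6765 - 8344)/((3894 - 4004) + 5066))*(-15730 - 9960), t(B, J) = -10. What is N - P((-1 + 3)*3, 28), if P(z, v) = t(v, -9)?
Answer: 150283092275/354 ≈ 4.2453e+8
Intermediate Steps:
x = 150283088735/354 (x = (-16522 - 15109/(-110 + 5066))*(-25690) = (-16522 - 15109/4956)*(-25690) = -81898141/4956*(-25690) = 150283088735/354 ≈ 4.2453e+8)
N = 150283088735/354 ≈ 4.2453e+8
P(z, v) = -10
N - P((-1 + 3)*3, 28) = 150283088735/354 - 1*(-10) = 150283088735/354 + 10 = 150283092275/354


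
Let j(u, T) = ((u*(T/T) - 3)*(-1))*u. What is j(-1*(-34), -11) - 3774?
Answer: -4828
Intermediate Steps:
j(u, T) = u*(3 - u) (j(u, T) = ((u*1 - 3)*(-1))*u = ((u - 3)*(-1))*u = ((-3 + u)*(-1))*u = (3 - u)*u = u*(3 - u))
j(-1*(-34), -11) - 3774 = (-1*(-34))*(3 - (-1)*(-34)) - 3774 = 34*(3 - 1*34) - 3774 = 34*(3 - 34) - 3774 = 34*(-31) - 3774 = -1054 - 3774 = -4828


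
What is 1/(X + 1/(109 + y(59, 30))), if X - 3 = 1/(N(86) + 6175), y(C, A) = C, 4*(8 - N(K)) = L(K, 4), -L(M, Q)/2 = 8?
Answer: 1039416/3124603 ≈ 0.33266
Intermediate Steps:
L(M, Q) = -16 (L(M, Q) = -2*8 = -16)
N(K) = 12 (N(K) = 8 - ¼*(-16) = 8 + 4 = 12)
X = 18562/6187 (X = 3 + 1/(12 + 6175) = 3 + 1/6187 = 18562/6187 ≈ 3.0002)
1/(X + 1/(109 + y(59, 30))) = 1/(18562/6187 + 1/(109 + 59)) = 1/(18562/6187 + 1/168) = 1/(3124603/1039416) = 1039416/3124603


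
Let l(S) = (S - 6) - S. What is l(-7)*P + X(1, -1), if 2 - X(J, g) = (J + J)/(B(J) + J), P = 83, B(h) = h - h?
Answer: -498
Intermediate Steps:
B(h) = 0
l(S) = -6 (l(S) = (-6 + S) - S = -6)
X(J, g) = 0 (X(J, g) = 2 - (J + J)/(0 + J) = 2 - 2*J/J = 2 - 1*2 = 2 - 2 = 0)
l(-7)*P + X(1, -1) = -6*83 + 0 = -498 + 0 = -498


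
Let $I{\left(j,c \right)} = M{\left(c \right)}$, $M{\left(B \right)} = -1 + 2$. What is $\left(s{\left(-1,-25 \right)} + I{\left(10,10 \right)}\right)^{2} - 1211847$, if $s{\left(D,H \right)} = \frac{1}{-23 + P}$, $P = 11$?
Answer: $- \frac{174505847}{144} \approx -1.2118 \cdot 10^{6}$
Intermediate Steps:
$M{\left(B \right)} = 1$
$s{\left(D,H \right)} = - \frac{1}{12}$ ($s{\left(D,H \right)} = \frac{1}{-23 + 11} = \frac{1}{-12} = - \frac{1}{12}$)
$I{\left(j,c \right)} = 1$
$\left(s{\left(-1,-25 \right)} + I{\left(10,10 \right)}\right)^{2} - 1211847 = \left(- \frac{1}{12} + 1\right)^{2} - 1211847 = \left(\frac{11}{12}\right)^{2} - 1211847 = \frac{121}{144} - 1211847 = - \frac{174505847}{144}$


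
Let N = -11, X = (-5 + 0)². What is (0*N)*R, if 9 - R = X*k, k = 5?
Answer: 0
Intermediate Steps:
X = 25 (X = (-5)² = 25)
R = -116 (R = 9 - 25*5 = 9 - 1*125 = 9 - 125 = -116)
(0*N)*R = (0*(-11))*(-116) = 0*(-116) = 0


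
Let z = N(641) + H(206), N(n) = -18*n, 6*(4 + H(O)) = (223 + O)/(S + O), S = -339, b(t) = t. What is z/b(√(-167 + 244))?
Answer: -3070315*√77/20482 ≈ -1315.4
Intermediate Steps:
H(O) = -4 + (223 + O)/(6*(-339 + O)) (H(O) = -4 + ((223 + O)/(-339 + O))/6 = -4 + (223 + O)/(6*(-339 + O)))
z = -3070315/266 (z = -18*641 + (8359 - 23*206)/(6*(-339 + 206)) = -11538 + (⅙)*(8359 - 4738)/(-133) = -11538 + (⅙)*(-1/133)*3621 = -11538 - 1207/266 = -3070315/266 ≈ -11543.)
z/b(√(-167 + 244)) = -3070315/(266*√(-167 + 244)) = -3070315*√77/77/266 = -3070315*√77/20482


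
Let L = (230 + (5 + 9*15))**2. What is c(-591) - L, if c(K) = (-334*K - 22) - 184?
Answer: 60288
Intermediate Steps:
c(K) = -206 - 334*K (c(K) = (-22 - 334*K) - 184 = -206 - 334*K)
L = 136900 (L = (230 + (5 + 135))**2 = (230 + 140)**2 = 370**2 = 136900)
c(-591) - L = (-206 - 334*(-591)) - 1*136900 = (-206 + 197394) - 136900 = 197188 - 136900 = 60288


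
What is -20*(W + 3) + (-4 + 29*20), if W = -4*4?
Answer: 836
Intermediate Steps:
W = -16
-20*(W + 3) + (-4 + 29*20) = -20*(-16 + 3) + (-4 + 29*20) = -20*(-13) + (-4 + 580) = 260 + 576 = 836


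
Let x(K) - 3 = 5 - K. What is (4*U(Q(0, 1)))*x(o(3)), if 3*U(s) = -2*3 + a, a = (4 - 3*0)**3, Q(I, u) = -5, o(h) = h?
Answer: 1160/3 ≈ 386.67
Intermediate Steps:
x(K) = 8 - K (x(K) = 3 + (5 - K) = 8 - K)
a = 64 (a = (4 + 0)**3 = 4**3 = 64)
U(s) = 58/3 (U(s) = (-2*3 + 64)/3 = (-6 + 64)/3 = (1/3)*58 = 58/3)
(4*U(Q(0, 1)))*x(o(3)) = (4*(58/3))*(8 - 1*3) = 232*(8 - 3)/3 = (232/3)*5 = 1160/3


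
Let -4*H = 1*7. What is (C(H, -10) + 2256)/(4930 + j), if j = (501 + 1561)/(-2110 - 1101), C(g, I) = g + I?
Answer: 28825147/63312672 ≈ 0.45528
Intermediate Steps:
H = -7/4 ≈ -1.7500
C(g, I) = I + g
j = -2062/3211 (j = 2062/(-3211) = 2062*(-1/3211) = -2062/3211 ≈ -0.64217)
(C(H, -10) + 2256)/(4930 + j) = ((-10 - 7/4) + 2256)/(4930 - 2062/3211) = (-47/4 + 2256)/(15828168/3211) = (8977/4)*(3211/15828168) = 28825147/63312672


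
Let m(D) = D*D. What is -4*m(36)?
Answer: -5184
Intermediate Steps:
m(D) = D²
-4*m(36) = -4*36² = -4*1296 = -5184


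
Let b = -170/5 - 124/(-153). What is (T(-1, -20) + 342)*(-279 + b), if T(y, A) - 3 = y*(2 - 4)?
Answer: -16574455/153 ≈ -1.0833e+5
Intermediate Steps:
T(y, A) = 3 - 2*y (T(y, A) = 3 + y*(2 - 4) = 3 + y*(-2) = 3 - 2*y)
b = -5078/153 (b = -170*1/5 - 124*(-1/153) = -34 + 124/153 = -5078/153 ≈ -33.190)
(T(-1, -20) + 342)*(-279 + b) = ((3 - 2*(-1)) + 342)*(-279 - 5078/153) = ((3 + 2) + 342)*(-47765/153) = (5 + 342)*(-47765/153) = 347*(-47765/153) = -16574455/153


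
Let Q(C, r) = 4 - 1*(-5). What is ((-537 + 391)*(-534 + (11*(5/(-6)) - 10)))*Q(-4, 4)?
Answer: 726861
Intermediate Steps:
Q(C, r) = 9 (Q(C, r) = 4 + 5 = 9)
((-537 + 391)*(-534 + (11*(5/(-6)) - 10)))*Q(-4, 4) = ((-537 + 391)*(-534 + (11*(5/(-6)) - 10)))*9 = -146*(-534 + (11*(5*(-⅙)) - 10))*9 = -146*(-534 + (11*(-⅚) - 10))*9 = -146*(-534 + (-55/6 - 10))*9 = -146*(-534 - 115/6)*9 = -146*(-3319/6)*9 = (242287/3)*9 = 726861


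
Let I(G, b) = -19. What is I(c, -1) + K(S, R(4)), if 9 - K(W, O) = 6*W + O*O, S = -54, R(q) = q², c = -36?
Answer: 58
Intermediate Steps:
K(W, O) = 9 - O² - 6*W (K(W, O) = 9 - (6*W + O*O) = 9 - (6*W + O²) = 9 - (O² + 6*W) = 9 + (-O² - 6*W) = 9 - O² - 6*W)
I(c, -1) + K(S, R(4)) = -19 + (9 - (4²)² - 6*(-54)) = -19 + (9 - 1*16² + 324) = -19 + (9 - 1*256 + 324) = -19 + (9 - 256 + 324) = -19 + 77 = 58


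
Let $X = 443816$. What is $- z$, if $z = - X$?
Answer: $443816$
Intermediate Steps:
$z = -443816$ ($z = \left(-1\right) 443816 = -443816$)
$- z = \left(-1\right) \left(-443816\right) = 443816$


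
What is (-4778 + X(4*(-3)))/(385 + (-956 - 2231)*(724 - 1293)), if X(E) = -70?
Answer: -404/151149 ≈ -0.0026729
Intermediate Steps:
(-4778 + X(4*(-3)))/(385 + (-956 - 2231)*(724 - 1293)) = (-4778 - 70)/(385 + (-956 - 2231)*(724 - 1293)) = -4848/(385 - 3187*(-569)) = -4848/(385 + 1813403) = -4848/1813788 = -4848*1/1813788 = -404/151149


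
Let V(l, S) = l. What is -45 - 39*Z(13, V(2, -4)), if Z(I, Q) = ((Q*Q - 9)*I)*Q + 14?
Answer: 4479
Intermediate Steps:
Z(I, Q) = 14 + I*Q*(-9 + Q²) (Z(I, Q) = ((Q² - 9)*I)*Q + 14 = ((-9 + Q²)*I)*Q + 14 = (I*(-9 + Q²))*Q + 14 = I*Q*(-9 + Q²) + 14 = 14 + I*Q*(-9 + Q²))
-45 - 39*Z(13, V(2, -4)) = -45 - 39*(14 + 13*2³ - 9*13*2) = -45 - 39*(14 + 13*8 - 234) = -45 - 39*(14 + 104 - 234) = -45 - 39*(-116) = -45 + 4524 = 4479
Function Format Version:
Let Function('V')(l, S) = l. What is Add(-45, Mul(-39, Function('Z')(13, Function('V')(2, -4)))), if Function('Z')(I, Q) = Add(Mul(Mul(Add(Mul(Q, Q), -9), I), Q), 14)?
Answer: 4479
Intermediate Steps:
Function('Z')(I, Q) = Add(14, Mul(I, Q, Add(-9, Pow(Q, 2)))) (Function('Z')(I, Q) = Add(Mul(Mul(Add(Pow(Q, 2), -9), I), Q), 14) = Add(Mul(Mul(Add(-9, Pow(Q, 2)), I), Q), 14) = Add(Mul(Mul(I, Add(-9, Pow(Q, 2))), Q), 14) = Add(Mul(I, Q, Add(-9, Pow(Q, 2))), 14) = Add(14, Mul(I, Q, Add(-9, Pow(Q, 2)))))
Add(-45, Mul(-39, Function('Z')(13, Function('V')(2, -4)))) = Add(-45, Mul(-39, Add(14, Mul(13, Pow(2, 3)), Mul(-9, 13, 2)))) = Add(-45, Mul(-39, Add(14, Mul(13, 8), -234))) = Add(-45, Mul(-39, Add(14, 104, -234))) = Add(-45, Mul(-39, -116)) = Add(-45, 4524) = 4479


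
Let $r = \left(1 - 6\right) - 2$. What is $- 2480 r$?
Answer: $17360$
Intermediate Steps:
$r = -7$ ($r = \left(1 - 6\right) - 2 = -5 - 2 = -7$)
$- 2480 r = \left(-2480\right) \left(-7\right) = 17360$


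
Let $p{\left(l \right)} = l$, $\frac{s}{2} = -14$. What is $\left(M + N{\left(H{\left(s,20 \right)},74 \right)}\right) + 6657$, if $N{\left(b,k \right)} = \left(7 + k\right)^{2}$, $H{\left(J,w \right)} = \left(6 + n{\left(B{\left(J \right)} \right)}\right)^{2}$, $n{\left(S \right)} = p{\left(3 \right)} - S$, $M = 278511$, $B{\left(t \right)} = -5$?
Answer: $291729$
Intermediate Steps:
$s = -28$ ($s = 2 \left(-14\right) = -28$)
$n{\left(S \right)} = 3 - S$
$H{\left(J,w \right)} = 196$ ($H{\left(J,w \right)} = \left(6 + \left(3 - -5\right)\right)^{2} = \left(6 + \left(3 + 5\right)\right)^{2} = \left(6 + 8\right)^{2} = 14^{2} = 196$)
$\left(M + N{\left(H{\left(s,20 \right)},74 \right)}\right) + 6657 = \left(278511 + \left(7 + 74\right)^{2}\right) + 6657 = \left(278511 + 81^{2}\right) + 6657 = \left(278511 + 6561\right) + 6657 = 285072 + 6657 = 291729$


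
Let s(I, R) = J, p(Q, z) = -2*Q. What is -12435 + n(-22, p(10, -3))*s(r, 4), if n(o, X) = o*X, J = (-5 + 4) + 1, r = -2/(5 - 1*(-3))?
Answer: -12435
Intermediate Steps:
r = -¼ (r = -2/(5 + 3) = -2/8 = -2*⅛ = -¼ ≈ -0.25000)
J = 0 (J = -1 + 1 = 0)
s(I, R) = 0
n(o, X) = X*o
-12435 + n(-22, p(10, -3))*s(r, 4) = -12435 + (-2*10*(-22))*0 = -12435 - 20*(-22)*0 = -12435 + 440*0 = -12435 + 0 = -12435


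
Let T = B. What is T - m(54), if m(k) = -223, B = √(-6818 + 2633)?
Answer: 223 + 3*I*√465 ≈ 223.0 + 64.692*I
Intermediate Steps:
B = 3*I*√465 (B = √(-4185) = 3*I*√465 ≈ 64.692*I)
T = 3*I*√465 ≈ 64.692*I
T - m(54) = 3*I*√465 - 1*(-223) = 3*I*√465 + 223 = 223 + 3*I*√465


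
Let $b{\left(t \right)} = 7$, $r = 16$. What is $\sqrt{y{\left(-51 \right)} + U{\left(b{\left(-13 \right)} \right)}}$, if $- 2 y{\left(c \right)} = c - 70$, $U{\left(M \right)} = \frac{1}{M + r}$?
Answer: $\frac{\sqrt{128110}}{46} \approx 7.781$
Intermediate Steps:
$U{\left(M \right)} = \frac{1}{16 + M}$ ($U{\left(M \right)} = \frac{1}{M + 16} = \frac{1}{16 + M}$)
$y{\left(c \right)} = 35 - \frac{c}{2}$ ($y{\left(c \right)} = - \frac{c - 70}{2} = - \frac{-70 + c}{2} = 35 - \frac{c}{2}$)
$\sqrt{y{\left(-51 \right)} + U{\left(b{\left(-13 \right)} \right)}} = \sqrt{\left(35 - - \frac{51}{2}\right) + \frac{1}{16 + 7}} = \sqrt{\left(35 + \frac{51}{2}\right) + \frac{1}{23}} = \sqrt{\frac{121}{2} + \frac{1}{23}} = \sqrt{\frac{2785}{46}} = \frac{\sqrt{128110}}{46}$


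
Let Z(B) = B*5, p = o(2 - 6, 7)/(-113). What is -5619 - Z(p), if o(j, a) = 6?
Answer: -634917/113 ≈ -5618.7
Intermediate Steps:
p = -6/113 (p = 6/(-113) = 6*(-1/113) = -6/113 ≈ -0.053097)
Z(B) = 5*B
-5619 - Z(p) = -5619 - 5*(-6)/113 = -5619 - 1*(-30/113) = -5619 + 30/113 = -634917/113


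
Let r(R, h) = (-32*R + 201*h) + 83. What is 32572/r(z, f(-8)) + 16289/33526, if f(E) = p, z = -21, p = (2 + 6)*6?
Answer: 1261463339/348770978 ≈ 3.6169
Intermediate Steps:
p = 48 (p = 8*6 = 48)
f(E) = 48
r(R, h) = 83 - 32*R + 201*h
32572/r(z, f(-8)) + 16289/33526 = 32572/(83 - 32*(-21) + 201*48) + 16289/33526 = 32572/(83 + 672 + 9648) + 16289*(1/33526) = 32572/10403 + 16289/33526 = 1261463339/348770978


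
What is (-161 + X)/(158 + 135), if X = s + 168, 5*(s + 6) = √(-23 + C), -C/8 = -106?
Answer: 1/293 + √33/293 ≈ 0.023019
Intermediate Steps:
C = 848 (C = -8*(-106) = 848)
s = -6 + √33 (s = -6 + √(-23 + 848)/5 = -6 + √825/5 = -6 + (5*√33)/5 = -6 + √33 ≈ -0.25544)
X = 162 + √33 (X = (-6 + √33) + 168 = 162 + √33 ≈ 167.74)
(-161 + X)/(158 + 135) = (-161 + (162 + √33))/(158 + 135) = (1 + √33)/293 = (1 + √33)*(1/293) = 1/293 + √33/293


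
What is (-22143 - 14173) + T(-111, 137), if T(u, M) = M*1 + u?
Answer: -36290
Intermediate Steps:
T(u, M) = M + u
(-22143 - 14173) + T(-111, 137) = (-22143 - 14173) + (137 - 111) = -36316 + 26 = -36290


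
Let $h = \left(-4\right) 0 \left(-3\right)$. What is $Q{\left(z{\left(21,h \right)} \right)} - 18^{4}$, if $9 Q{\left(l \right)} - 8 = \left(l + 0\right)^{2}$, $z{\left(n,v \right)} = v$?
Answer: $- \frac{944776}{9} \approx -1.0498 \cdot 10^{5}$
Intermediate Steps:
$h = 0$ ($h = 0 \left(-3\right) = 0$)
$Q{\left(l \right)} = \frac{8}{9} + \frac{l^{2}}{9}$ ($Q{\left(l \right)} = \frac{8}{9} + \frac{\left(l + 0\right)^{2}}{9} = \frac{8}{9} + \frac{l^{2}}{9}$)
$Q{\left(z{\left(21,h \right)} \right)} - 18^{4} = \left(\frac{8}{9} + \frac{0^{2}}{9}\right) - 18^{4} = \left(\frac{8}{9} + \frac{1}{9} \cdot 0\right) - 104976 = \left(\frac{8}{9} + 0\right) - 104976 = \frac{8}{9} - 104976 = - \frac{944776}{9}$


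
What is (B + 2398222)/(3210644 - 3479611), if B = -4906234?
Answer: 2508012/268967 ≈ 9.3246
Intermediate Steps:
(B + 2398222)/(3210644 - 3479611) = (-4906234 + 2398222)/(3210644 - 3479611) = -2508012/(-268967) = -2508012*(-1/268967) = 2508012/268967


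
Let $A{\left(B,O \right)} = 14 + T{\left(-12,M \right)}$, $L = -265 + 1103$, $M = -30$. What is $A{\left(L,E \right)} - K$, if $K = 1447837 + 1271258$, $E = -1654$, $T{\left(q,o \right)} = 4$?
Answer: $-2719077$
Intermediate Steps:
$L = 838$
$A{\left(B,O \right)} = 18$ ($A{\left(B,O \right)} = 14 + 4 = 18$)
$K = 2719095$
$A{\left(L,E \right)} - K = 18 - 2719095 = -2719077$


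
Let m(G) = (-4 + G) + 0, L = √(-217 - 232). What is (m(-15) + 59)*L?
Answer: 40*I*√449 ≈ 847.58*I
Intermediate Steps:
L = I*√449 (L = √(-449) = I*√449 ≈ 21.19*I)
m(G) = -4 + G
(m(-15) + 59)*L = ((-4 - 15) + 59)*(I*√449) = (-19 + 59)*(I*√449) = 40*(I*√449) = 40*I*√449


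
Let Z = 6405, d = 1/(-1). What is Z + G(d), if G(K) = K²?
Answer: 6406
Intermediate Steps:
d = -1
Z + G(d) = 6405 + (-1)² = 6405 + 1 = 6406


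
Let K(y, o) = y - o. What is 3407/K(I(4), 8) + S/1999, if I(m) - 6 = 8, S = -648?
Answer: 6806705/11994 ≈ 567.51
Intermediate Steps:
I(m) = 14 (I(m) = 6 + 8 = 14)
3407/K(I(4), 8) + S/1999 = 3407/(14 - 1*8) - 648/1999 = 3407/(14 - 8) - 648*1/1999 = 3407/6 - 648/1999 = 6806705/11994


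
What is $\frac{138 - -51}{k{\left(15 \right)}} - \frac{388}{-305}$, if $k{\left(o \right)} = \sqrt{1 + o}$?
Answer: $\frac{59197}{1220} \approx 48.522$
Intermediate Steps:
$\frac{138 - -51}{k{\left(15 \right)}} - \frac{388}{-305} = \frac{138 - -51}{\sqrt{1 + 15}} - \frac{388}{-305} = \frac{138 + 51}{\sqrt{16}} - - \frac{388}{305} = \frac{189}{4} + \frac{388}{305} = \frac{59197}{1220}$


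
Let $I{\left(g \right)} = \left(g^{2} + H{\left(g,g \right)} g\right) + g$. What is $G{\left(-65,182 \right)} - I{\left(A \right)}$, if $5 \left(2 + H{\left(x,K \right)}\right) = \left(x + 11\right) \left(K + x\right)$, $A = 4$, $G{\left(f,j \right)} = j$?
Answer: $74$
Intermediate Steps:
$H{\left(x,K \right)} = -2 + \frac{\left(11 + x\right) \left(K + x\right)}{5}$ ($H{\left(x,K \right)} = -2 + \frac{\left(x + 11\right) \left(K + x\right)}{5} = -2 + \frac{\left(11 + x\right) \left(K + x\right)}{5}$)
$I{\left(g \right)} = g + g^{2} + g \left(-2 + \frac{2 g^{2}}{5} + \frac{22 g}{5}\right)$ ($I{\left(g \right)} = \left(g^{2} + \left(-2 + \frac{g^{2}}{5} + \frac{11 g}{5} + \frac{11 g}{5} + \frac{g g}{5}\right) g\right) + g = \left(g^{2} + \left(-2 + \frac{g^{2}}{5} + \frac{11 g}{5} + \frac{11 g}{5} + \frac{g^{2}}{5}\right) g\right) + g = \left(g^{2} + \left(-2 + \frac{2 g^{2}}{5} + \frac{22 g}{5}\right) g\right) + g = \left(g^{2} + g \left(-2 + \frac{2 g^{2}}{5} + \frac{22 g}{5}\right)\right) + g = g + g^{2} + g \left(-2 + \frac{2 g^{2}}{5} + \frac{22 g}{5}\right)$)
$G{\left(-65,182 \right)} - I{\left(A \right)} = 182 - \frac{1}{5} \cdot 4 \left(-5 + 2 \cdot 4^{2} + 27 \cdot 4\right) = 182 - \frac{1}{5} \cdot 4 \left(-5 + 2 \cdot 16 + 108\right) = 182 - \frac{1}{5} \cdot 4 \left(-5 + 32 + 108\right) = 182 - \frac{1}{5} \cdot 4 \cdot 135 = 182 - 108 = 74$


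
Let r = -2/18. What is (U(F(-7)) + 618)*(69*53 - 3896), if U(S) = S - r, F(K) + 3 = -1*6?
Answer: -1310198/9 ≈ -1.4558e+5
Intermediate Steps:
r = -⅑ (r = -2*1/18 = -⅑ ≈ -0.11111)
F(K) = -9 (F(K) = -3 - 1*6 = -3 - 6 = -9)
U(S) = ⅑ + S (U(S) = S - 1*(-⅑) = S + ⅑ = ⅑ + S)
(U(F(-7)) + 618)*(69*53 - 3896) = ((⅑ - 9) + 618)*(69*53 - 3896) = (-80/9 + 618)*(3657 - 3896) = (5482/9)*(-239) = -1310198/9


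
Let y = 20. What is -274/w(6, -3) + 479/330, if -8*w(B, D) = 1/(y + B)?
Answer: 18807839/330 ≈ 56993.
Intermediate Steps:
w(B, D) = -1/(8*(20 + B))
-274/w(6, -3) + 479/330 = -274/((-1/(160 + 8*6))) + 479/330 = -274/((-1/(160 + 48))) + 479*(1/330) = -274/((-1/208)) + 479/330 = -274/((-1*1/208)) + 479/330 = -274/(-1/208) + 479/330 = -274*(-208) + 479/330 = 56992 + 479/330 = 18807839/330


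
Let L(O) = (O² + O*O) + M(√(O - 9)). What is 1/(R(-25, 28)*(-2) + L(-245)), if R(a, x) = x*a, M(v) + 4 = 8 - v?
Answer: 60727/7375537185 + I*√254/14751074370 ≈ 8.2336e-6 + 1.0804e-9*I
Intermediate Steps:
M(v) = 4 - v (M(v) = -4 + (8 - v) = 4 - v)
R(a, x) = a*x
L(O) = 4 - √(-9 + O) + 2*O² (L(O) = (O² + O*O) + (4 - √(O - 9)) = (O² + O²) + (4 - √(-9 + O)) = 2*O² + (4 - √(-9 + O)) = 4 - √(-9 + O) + 2*O²)
1/(R(-25, 28)*(-2) + L(-245)) = 1/(-25*28*(-2) + (4 - √(-9 - 245) + 2*(-245)²)) = 1/(-700*(-2) + (4 - √(-254) + 2*60025)) = 1/(1400 + (4 - I*√254 + 120050)) = 1/(1400 + (120054 - I*√254)) = 1/(121454 - I*√254)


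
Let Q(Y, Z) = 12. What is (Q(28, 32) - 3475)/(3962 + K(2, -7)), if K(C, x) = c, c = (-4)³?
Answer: -3463/3898 ≈ -0.88840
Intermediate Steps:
c = -64
K(C, x) = -64
(Q(28, 32) - 3475)/(3962 + K(2, -7)) = (12 - 3475)/(3962 - 64) = -3463/3898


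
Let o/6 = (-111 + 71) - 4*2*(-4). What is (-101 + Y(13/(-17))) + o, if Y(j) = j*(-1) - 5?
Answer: -2605/17 ≈ -153.24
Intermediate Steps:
Y(j) = -5 - j (Y(j) = -j - 5 = -5 - j)
o = -48 (o = 6*((-111 + 71) - 4*2*(-4)) = 6*(-40 - 8*(-4)) = 6*(-40 + 32) = 6*(-8) = -48)
(-101 + Y(13/(-17))) + o = (-101 + (-5 - 13/(-17))) - 48 = (-101 + (-5 - 13*(-1)/17)) - 48 = (-101 + (-5 - 1*(-13/17))) - 48 = (-101 + (-5 + 13/17)) - 48 = (-101 - 72/17) - 48 = -1789/17 - 48 = -2605/17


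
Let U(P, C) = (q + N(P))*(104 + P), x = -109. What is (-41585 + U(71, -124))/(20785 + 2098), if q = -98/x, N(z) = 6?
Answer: -4401165/2494247 ≈ -1.7645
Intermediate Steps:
q = 98/109 (q = -98/(-109) = -98*(-1/109) = 98/109 ≈ 0.89908)
U(P, C) = 78208/109 + 752*P/109 (U(P, C) = (98/109 + 6)*(104 + P) = 752*(104 + P)/109 = 78208/109 + 752*P/109)
(-41585 + U(71, -124))/(20785 + 2098) = (-41585 + (78208/109 + (752/109)*71))/(20785 + 2098) = (-41585 + (78208/109 + 53392/109))/22883 = (-41585 + 131600/109)*(1/22883) = -4401165/109*1/22883 = -4401165/2494247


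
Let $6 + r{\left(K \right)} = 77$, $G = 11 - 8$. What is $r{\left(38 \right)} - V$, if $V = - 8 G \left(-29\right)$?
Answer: $-625$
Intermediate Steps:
$G = 3$
$r{\left(K \right)} = 71$ ($r{\left(K \right)} = -6 + 77 = 71$)
$V = 696$ ($V = \left(-8\right) 3 \left(-29\right) = \left(-24\right) \left(-29\right) = 696$)
$r{\left(38 \right)} - V = 71 - 696 = -625$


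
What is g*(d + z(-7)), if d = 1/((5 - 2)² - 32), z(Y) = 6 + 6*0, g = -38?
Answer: -5206/23 ≈ -226.35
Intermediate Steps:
z(Y) = 6 (z(Y) = 6 + 0 = 6)
d = -1/23 (d = 1/(3² - 32) = 1/(9 - 32) = 1/(-23) = -1/23 ≈ -0.043478)
g*(d + z(-7)) = -38*(-1/23 + 6) = -38*137/23 = -5206/23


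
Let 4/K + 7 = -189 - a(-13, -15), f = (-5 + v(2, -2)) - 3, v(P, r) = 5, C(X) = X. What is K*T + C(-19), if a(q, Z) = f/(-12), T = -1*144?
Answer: -12611/785 ≈ -16.065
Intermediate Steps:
T = -144
f = -3 (f = (-5 + 5) - 3 = 0 - 3 = -3)
a(q, Z) = ¼ (a(q, Z) = -3/(-12) = -3*(-1/12) = ¼)
K = -16/785 (K = 4/(-7 + (-189 - 1*¼)) = 4/(-7 + (-189 - ¼)) = 4/(-7 - 757/4) = 4/(-785/4) = 4*(-4/785) = -16/785 ≈ -0.020382)
K*T + C(-19) = -16/785*(-144) - 19 = 2304/785 - 19 = -12611/785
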